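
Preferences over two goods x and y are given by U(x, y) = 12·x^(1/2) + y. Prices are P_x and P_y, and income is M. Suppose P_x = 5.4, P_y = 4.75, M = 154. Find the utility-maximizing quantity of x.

x* = 27.8549

Set MRS = P_x/P_y: 6·x^(−1/2) = P_x/P_y.
Thus x* = (6·P_y/P_x)² — independent of M — with the rest of income spent on y.
Plugging in: x* = (6·4.75/5.4)² = 27.8549.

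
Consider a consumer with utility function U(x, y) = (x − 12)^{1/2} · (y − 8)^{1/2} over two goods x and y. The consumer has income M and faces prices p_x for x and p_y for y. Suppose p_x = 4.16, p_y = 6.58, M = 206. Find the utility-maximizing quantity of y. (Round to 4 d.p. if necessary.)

MRS = (y−8)/(x−12). Tangency with p_x/p_y gives y−8 = (p_x/p_y)·(x−12).
Substituting into the budget: x* = 12 + 0.5·(M − 12·p_x − 8·p_y)/p_x, and y* = 8 + 0.5·(…)/p_y.
Discretionary income = 206 − 12·4.16 − 8·6.58 = 103.44; y* = 8 + 0.5·103.44/6.58 = 15.8602.

y* = 15.8602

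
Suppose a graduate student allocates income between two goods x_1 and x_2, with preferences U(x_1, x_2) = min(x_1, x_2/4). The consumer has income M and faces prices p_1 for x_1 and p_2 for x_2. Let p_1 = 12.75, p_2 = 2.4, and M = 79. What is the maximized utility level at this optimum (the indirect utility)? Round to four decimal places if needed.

V = 3.5347

Leontief preferences: the optimum is at the kink where x_1/1 = x_2/4, i.e. x_2 = 4·x_1.
Budget: p_1·x_1 + p_2·4·x_1 = M, so (p_1 + 4·p_2)·x_1 = M.
Demand: x_1*(p_1,p_2,M) = M/(p_1 + 4·p_2), x_2* = 4·M/(p_1 + 4·p_2).
Here 12.75 + 4·2.4 = 22.35, giving x_1* = 3.5347 and x_2* = 14.1387.
Utility at the optimum: U(3.5347, 14.1387) = 3.5347.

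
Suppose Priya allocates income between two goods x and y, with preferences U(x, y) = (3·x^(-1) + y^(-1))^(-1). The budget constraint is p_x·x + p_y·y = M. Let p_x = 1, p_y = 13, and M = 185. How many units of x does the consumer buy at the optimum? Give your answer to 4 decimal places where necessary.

x* = 60.0325

From the CES first-order condition, 3·(y/x)^(2) = p_x/p_y.
Solve for the ratio: y/x = [(1/3)·p_x/p_y]^(0.5).
Substitute y = (y/x)·x into the budget: x* = M/(p_x + p_y·(y/x)).
Numerically y/x = 0.160128, so x* = 185/(1 + 13·0.160128) = 60.0325.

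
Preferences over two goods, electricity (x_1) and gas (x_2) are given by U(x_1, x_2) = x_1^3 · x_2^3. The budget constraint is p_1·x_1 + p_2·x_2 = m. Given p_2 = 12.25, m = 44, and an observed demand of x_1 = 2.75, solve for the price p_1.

p_1 = 8

Tangency: MRS = x_2/x_1 = p_1/p_2.
So 3·p_2·x_2 = 3·p_1·x_1; combined with the budget, a share 0.5 of income goes to x_1.
Demand: x_1*(p_1,p_2,m) = 0.5·m/p_1 and x_2* = 0.5·m/p_2.
Set x_1* = 2.75 in the demand function and solve for p_1: p_1 = 8.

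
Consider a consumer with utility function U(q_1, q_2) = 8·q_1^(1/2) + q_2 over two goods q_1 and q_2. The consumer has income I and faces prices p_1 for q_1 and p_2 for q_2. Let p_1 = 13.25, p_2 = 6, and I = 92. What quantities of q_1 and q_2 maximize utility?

q_1* = 3.2809, q_2* = 8.0881

Utility is quasi-linear in q_2; the FOC for q_1 is 4/√q_1 = p_1/p_2.
Solve: √q_1 = 4·p_2/p_1, so q_1*(p_1,p_2) = (4·p_2/p_1)², and q_2* = (I − p_1·q_1*)/p_2.
Plugging in: q_1* = (4·6/13.25)² = 3.2809, q_2* = 8.0881.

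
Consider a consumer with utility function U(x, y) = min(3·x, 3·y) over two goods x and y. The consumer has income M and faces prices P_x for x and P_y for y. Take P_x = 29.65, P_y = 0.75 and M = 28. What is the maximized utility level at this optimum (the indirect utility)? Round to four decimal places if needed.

With perfect complements, no substitution: consume in ratio x:y = 3:3.
Budget: P_x·x + P_y·x = M, so (3·P_x + 3·P_y)·x = 3·M.
Demand: x*(P_x,P_y,M) = 3·M/(3·P_x + 3·P_y), y* = 3·M/(3·P_x + 3·P_y).
Here 3·29.65 + 3·0.75 = 91.2, giving x* = 0.9211 and y* = 0.9211.
Utility at the optimum: U(0.9211, 0.9211) = 2.7632.

V = 2.7632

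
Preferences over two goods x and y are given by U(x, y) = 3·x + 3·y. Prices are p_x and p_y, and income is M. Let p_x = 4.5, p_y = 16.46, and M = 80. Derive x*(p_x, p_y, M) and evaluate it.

x* = 17.7778

Linear utility — the consumer picks whichever good has higher MU/price: 3/4.5 = 0.6667 vs 3/16.46 = 0.1823.
x gives more utility per dollar, so spend all income on x: x* = M/p_x, y* = 0.
Numerically: x* = 17.7778, y* = 0.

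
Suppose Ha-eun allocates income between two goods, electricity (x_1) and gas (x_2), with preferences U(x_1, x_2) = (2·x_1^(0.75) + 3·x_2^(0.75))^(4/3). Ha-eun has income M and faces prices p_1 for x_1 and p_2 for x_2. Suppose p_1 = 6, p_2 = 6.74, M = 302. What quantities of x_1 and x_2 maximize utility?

MU_x_1 ∝ 2·x_1^(-0.25), MU_x_2 ∝ 3·x_2^(-0.25), so MRS = (2/3)·(x_2/x_1)^(0.25) = p_1/p_2.
Solve for the ratio: x_2/x_1 = [(3/2)·p_1/p_2]^(4).
Substitute x_2 = (x_2/x_1)·x_1 into the budget: x_1* = M/(p_1 + p_2·(x_2/x_1)).
Numerically x_2/x_1 = 3.179292, so x_1* = 302/(6 + 6.74·3.179292) = 11.0105 and x_2* = 3.179292·11.0105 = 35.0055.

x_1* = 11.0105, x_2* = 35.0055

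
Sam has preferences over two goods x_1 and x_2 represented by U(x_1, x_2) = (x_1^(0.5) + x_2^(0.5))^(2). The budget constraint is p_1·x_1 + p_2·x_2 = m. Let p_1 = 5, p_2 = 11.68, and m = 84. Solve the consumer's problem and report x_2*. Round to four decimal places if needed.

x_2* = 2.1558

MU_x_1 ∝ x_1^(-0.5), MU_x_2 ∝ x_2^(-0.5), so MRS = (x_2/x_1)^(0.5) = p_1/p_2.
Solve for the ratio: x_2/x_1 = [p_1/p_2]^(2).
With the ratio pinned down, the budget gives x_1* = m/(p_1 + p_2·(x_2/x_1)) and x_2* = (x_2/x_1)·x_1*.
Numerically x_2/x_1 = 0.183254, so x_1* = 84/(5 + 11.68·0.183254) = 11.764 and x_2* = 0.183254·11.764 = 2.1558.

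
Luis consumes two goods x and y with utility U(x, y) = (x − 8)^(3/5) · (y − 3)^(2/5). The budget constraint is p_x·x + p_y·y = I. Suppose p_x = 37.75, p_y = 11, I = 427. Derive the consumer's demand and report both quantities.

Let x' = x−8, y' = y−3. MRS = (3/2)·y'/x' = p_x/p_y.
After buying the subsistence bundle (8, 3), a share 0.6 of the remaining income goes to x: x* = 8 + 0.6·(I − 8p_x − 3p_y)/p_x.
Discretionary income = 427 − 8·37.75 − 3·11 = 92; x* = 8 + 0.6·92/37.75 = 9.4623; y* = 3 + 0.4·92/11 = 6.3455.

x* = 9.4623, y* = 6.3455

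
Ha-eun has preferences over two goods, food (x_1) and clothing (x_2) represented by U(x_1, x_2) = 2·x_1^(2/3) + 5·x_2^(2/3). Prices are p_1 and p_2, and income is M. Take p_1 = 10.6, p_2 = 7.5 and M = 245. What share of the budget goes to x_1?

From the CES first-order condition, (2/5)·(x_2/x_1)^(1/3) = p_1/p_2.
Solve for the ratio: x_2/x_1 = [(5/2)·p_1/p_2]^(3).
Substitute x_2 = (x_2/x_1)·x_1 into the budget: x_1* = M/(p_1 + p_2·(x_2/x_1)).
Numerically x_2/x_1 = 44.111704, so x_1* = 245/(10.6 + 7.5·44.111704) = 0.7176 and x_2* = 44.111704·0.7176 = 31.6525.
Expenditure on x_1: 10.6·0.7176 = 7.6061; share = 0.031.

share on x_1 = 0.031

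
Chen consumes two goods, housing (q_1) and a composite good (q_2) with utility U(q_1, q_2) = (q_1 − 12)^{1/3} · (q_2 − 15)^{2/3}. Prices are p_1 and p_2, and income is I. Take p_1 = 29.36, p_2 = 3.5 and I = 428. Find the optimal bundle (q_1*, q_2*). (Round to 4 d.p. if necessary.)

q_1* = 12.2632, q_2* = 19.4152

This is Cobb-Douglas in (q_1−12, q_2−15): tangency gives 1/3·p_2·(q_2−15) = 2/3·p_1·(q_1−12).
Substituting into the budget: q_1* = 12 + 1/3·(I − 12·p_1 − 15·p_2)/p_1, and q_2* = 15 + 2/3·(…)/p_2.
Discretionary income = 428 − 12·29.36 − 15·3.5 = 23.18; q_1* = 12 + 1/3·23.18/29.36 = 12.2632; q_2* = 15 + 2/3·23.18/3.5 = 19.4152.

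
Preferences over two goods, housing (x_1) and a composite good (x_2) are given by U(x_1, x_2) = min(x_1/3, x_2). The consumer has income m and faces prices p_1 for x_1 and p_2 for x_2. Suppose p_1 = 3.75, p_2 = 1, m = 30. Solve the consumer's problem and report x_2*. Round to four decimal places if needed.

x_2* = 2.449

Leontief preferences: the optimum is at the kink where x_1/3 = x_2/1, i.e. x_2 = (1/3)·x_1.
Budget: p_1·x_1 + p_2·(1/3)·x_1 = m, so (3·p_1 + p_2)·x_1 = 3·m.
Demand: x_1*(p_1,p_2,m) = 3·m/(3·p_1 + p_2), x_2* = m/(3·p_1 + p_2).
Here 3·3.75 + 1 = 12.25, giving x_2* = 2.449.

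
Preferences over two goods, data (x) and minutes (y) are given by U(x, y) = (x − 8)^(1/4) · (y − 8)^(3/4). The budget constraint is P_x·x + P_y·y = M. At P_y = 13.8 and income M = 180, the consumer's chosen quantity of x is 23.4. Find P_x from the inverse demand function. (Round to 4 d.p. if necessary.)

P_x = 1

MRS = (1/3)·(y−8)/(x−8). Tangency with P_x/P_y gives y−8 = 3·(P_x/P_y)·(x−8).
Substituting into the budget: x* = 8 + 0.25·(M − 8·P_x − 8·P_y)/P_x, and y* = 8 + 0.75·(…)/P_y.
Set x* = 23.4 in the demand function and solve for P_x: P_x = 1.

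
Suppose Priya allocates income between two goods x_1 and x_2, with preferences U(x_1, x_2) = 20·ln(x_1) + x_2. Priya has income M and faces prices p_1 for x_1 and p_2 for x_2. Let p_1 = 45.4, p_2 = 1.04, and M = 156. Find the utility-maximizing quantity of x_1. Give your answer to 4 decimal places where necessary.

MU_x_1 = 20/x_1, MU_x_2 = 1. Tangency: 20/x_1 = p_1/p_2.
So x_1*(p_1,p_2) = 20·p_2/p_1, independent of income; and x_2* = (M − 20·p_2)/p_2.
At the given prices: x_1* = 20·1.04/45.4 = 0.4581.

x_1* = 0.4581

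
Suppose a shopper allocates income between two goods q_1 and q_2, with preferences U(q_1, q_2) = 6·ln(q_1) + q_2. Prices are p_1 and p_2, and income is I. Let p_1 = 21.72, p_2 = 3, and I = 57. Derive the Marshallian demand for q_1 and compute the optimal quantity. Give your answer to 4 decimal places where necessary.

MU_q_1 = 6/q_1, MU_q_2 = 1. Tangency: 6/q_1 = p_1/p_2.
So q_1*(p_1,p_2) = 6·p_2/p_1, independent of income; and q_2* = (I − 6·p_2)/p_2.
At the given prices: q_1* = 6·3/21.72 = 0.8287.

q_1* = 0.8287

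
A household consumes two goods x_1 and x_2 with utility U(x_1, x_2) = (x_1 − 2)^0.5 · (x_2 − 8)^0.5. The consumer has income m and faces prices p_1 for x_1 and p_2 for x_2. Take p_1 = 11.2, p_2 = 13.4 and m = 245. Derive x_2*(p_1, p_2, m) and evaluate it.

x_2* = 12.306

Let x_1' = x_1−2, x_2' = x_2−8. MRS = x_2'/x_1' = p_1/p_2.
After buying the subsistence bundle (2, 8), a share 0.5 of the remaining income goes to x_1: x_1* = 2 + 0.5·(m − 2p_1 − 8p_2)/p_1.
Discretionary income = 245 − 2·11.2 − 8·13.4 = 115.4; x_2* = 8 + 0.5·115.4/13.4 = 12.306.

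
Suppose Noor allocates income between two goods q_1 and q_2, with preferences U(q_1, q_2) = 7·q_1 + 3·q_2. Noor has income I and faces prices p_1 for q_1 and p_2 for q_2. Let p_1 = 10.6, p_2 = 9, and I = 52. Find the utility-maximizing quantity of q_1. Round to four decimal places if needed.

q_1 gives more utility per dollar, so spend all income on q_1: q_1* = I/p_1, q_2* = 0.
Numerically: q_1* = 4.9057, q_2* = 0.

q_1* = 4.9057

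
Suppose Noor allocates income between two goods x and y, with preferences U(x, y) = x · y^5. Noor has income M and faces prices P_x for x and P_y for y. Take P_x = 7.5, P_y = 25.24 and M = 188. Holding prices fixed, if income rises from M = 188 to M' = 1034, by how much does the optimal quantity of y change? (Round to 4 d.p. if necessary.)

Demand: x*(P_x,P_y,M) = 1/6·M/P_x and y* = 5/6·M/P_y.
At P_x=7.5, P_y=25.24, M=188: y* = 5/6·188/25.24 = 6.2071.
At M' = 1034: y* = 34.1389. Change: 34.1389 − 6.2071 = 27.9319.

Δy* = 27.9319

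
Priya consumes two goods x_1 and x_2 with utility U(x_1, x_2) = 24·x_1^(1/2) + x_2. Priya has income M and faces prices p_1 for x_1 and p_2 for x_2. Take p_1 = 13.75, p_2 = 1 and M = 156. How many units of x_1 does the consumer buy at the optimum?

x_1* = 0.7617

MU_x_1 = 12/√x_1, MU_x_2 = 1. Tangency: 12/√x_1 = p_1/p_2.
Thus x_1* = (12·p_2/p_1)² — independent of M — with the rest of income spent on x_2.
Plugging in: x_1* = (12·1/13.75)² = 0.7617.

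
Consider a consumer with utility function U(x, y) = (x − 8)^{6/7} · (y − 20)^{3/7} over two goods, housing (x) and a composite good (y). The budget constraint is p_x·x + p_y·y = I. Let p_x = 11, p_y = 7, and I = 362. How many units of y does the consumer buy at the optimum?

y* = 26.381

Let x' = x−8, y' = y−20. MRS = 2·y'/x' = p_x/p_y.
After buying the subsistence bundle (8, 20), a share 2/3 of the remaining income goes to x: x* = 8 + 2/3·(I − 8p_x − 20p_y)/p_x.
Discretionary income = 362 − 8·11 − 20·7 = 134; y* = 20 + 1/3·134/7 = 26.381.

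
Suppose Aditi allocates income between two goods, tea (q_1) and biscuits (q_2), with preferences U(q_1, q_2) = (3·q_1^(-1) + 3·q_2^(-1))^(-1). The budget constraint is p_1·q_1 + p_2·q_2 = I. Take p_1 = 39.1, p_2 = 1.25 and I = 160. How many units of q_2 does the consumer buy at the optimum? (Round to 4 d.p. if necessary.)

q_2* = 19.415

MU_q_1 ∝ 3·q_1^(-2), MU_q_2 ∝ 3·q_2^(-2), so MRS = (q_2/q_1)^(2) = p_1/p_2.
Hence q_2/q_1 = (p_1/p_2)^(1/(2)), i.e. raised to the 0.5 power.
Substitute q_2 = (q_2/q_1)·q_1 into the budget: q_1* = I/(p_1 + p_2·(q_2/q_1)).
Numerically q_2/q_1 = 5.592853, so q_1* = 160/(39.1 + 1.25·5.592853) = 3.4714 and q_2* = 5.592853·3.4714 = 19.415.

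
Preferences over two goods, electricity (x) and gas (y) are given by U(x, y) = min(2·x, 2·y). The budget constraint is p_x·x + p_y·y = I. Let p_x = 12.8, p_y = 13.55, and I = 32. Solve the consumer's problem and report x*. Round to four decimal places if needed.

Demand: x*(p_x,p_y,I) = 2·I/(2·p_x + 2·p_y), y* = 2·I/(2·p_x + 2·p_y).
Here 2·12.8 + 2·13.55 = 52.7, giving x* = 1.2144.

x* = 1.2144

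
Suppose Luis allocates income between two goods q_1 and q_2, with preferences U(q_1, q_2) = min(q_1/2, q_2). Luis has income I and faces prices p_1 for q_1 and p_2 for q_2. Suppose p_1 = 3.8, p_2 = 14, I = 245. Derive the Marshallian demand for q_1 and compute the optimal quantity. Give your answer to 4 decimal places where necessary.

q_1* = 22.6852

With perfect complements, no substitution: consume in ratio q_1:q_2 = 2:1.
Budget: p_1·q_1 + p_2·(1/2)·q_1 = I, so (2·p_1 + p_2)·q_1 = 2·I.
Demand: q_1*(p_1,p_2,I) = 2·I/(2·p_1 + p_2), q_2* = I/(2·p_1 + p_2).
Here 2·3.8 + 14 = 21.6, giving q_1* = 22.6852.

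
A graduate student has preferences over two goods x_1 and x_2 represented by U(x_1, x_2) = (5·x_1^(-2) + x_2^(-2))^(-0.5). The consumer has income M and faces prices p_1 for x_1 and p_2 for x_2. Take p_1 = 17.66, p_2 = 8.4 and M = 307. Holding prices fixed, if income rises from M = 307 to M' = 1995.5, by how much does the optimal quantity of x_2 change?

Δx_2* = 52.8106

MRS = MU_x_1/MU_x_2 = 5·(x_2/x_1)^(3). Set equal to p_1/p_2.
Solve for the ratio: x_2/x_1 = [(1/5)·p_1/p_2]^(1/3).
Substitute x_2 = (x_2/x_1)·x_1 into the budget: x_1* = M/(p_1 + p_2·(x_2/x_1)).
Numerically x_2/x_1 = 0.74917, so x_1* = 307/(17.66 + 8.4·0.74917) = 12.8168 and x_2* = 0.74917·12.8168 = 9.6019.
At M' = 1995.5: x_2* = 62.4125. Change: 62.4125 − 9.6019 = 52.8106.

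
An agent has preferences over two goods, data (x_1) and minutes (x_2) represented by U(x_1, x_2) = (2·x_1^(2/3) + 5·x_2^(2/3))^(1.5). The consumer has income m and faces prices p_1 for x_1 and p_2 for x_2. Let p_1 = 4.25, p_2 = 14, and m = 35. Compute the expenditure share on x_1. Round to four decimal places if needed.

share on x_1 = 0.4098

From the CES first-order condition, (2/5)·(x_2/x_1)^(1/3) = p_1/p_2.
Hence x_2/x_1 = ((5/2)·p_1/p_2)^(1/(1/3)), i.e. raised to the 3 power.
With the ratio pinned down, the budget gives x_1* = m/(p_1 + p_2·(x_2/x_1)) and x_2* = (x_2/x_1)·x_1*.
Numerically x_2/x_1 = 0.437122, so x_1* = 35/(4.25 + 14·0.437122) = 3.3752 and x_2* = 0.437122·3.3752 = 1.4754.
Expenditure on x_1: 4.25·3.3752 = 14.3447; share = 0.4098.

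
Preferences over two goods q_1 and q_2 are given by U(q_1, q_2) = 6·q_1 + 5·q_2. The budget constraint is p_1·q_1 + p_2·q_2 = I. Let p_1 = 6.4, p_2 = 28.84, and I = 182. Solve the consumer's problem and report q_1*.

q_1* = 28.4375

Perfect substitutes: compare marginal utility per dollar. 6/p_1 vs 5/p_2 → 0.9375 vs 0.1734.
q_1 gives more utility per dollar, so spend all income on q_1: q_1* = I/p_1, q_2* = 0.
Numerically: q_1* = 28.4375, q_2* = 0.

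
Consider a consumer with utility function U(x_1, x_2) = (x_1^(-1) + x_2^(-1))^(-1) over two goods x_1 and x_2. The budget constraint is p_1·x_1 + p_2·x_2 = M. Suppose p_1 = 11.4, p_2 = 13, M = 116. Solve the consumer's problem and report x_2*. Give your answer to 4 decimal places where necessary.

x_2* = 4.608

MU_x_1 ∝ x_1^(-2), MU_x_2 ∝ x_2^(-2), so MRS = (x_2/x_1)^(2) = p_1/p_2.
Hence x_2/x_1 = (p_1/p_2)^(1/(2)), i.e. raised to the 0.5 power.
With the ratio pinned down, the budget gives x_1* = M/(p_1 + p_2·(x_2/x_1)) and x_2* = (x_2/x_1)·x_1*.
Numerically x_2/x_1 = 0.936442, so x_1* = 116/(11.4 + 13·0.936442) = 4.9207 and x_2* = 0.936442·4.9207 = 4.608.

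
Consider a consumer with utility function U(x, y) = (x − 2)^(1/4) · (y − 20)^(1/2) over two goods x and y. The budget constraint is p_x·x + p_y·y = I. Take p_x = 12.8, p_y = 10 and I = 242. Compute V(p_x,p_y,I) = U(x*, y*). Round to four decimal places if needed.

V = 0.8453

Let x' = x−2, y' = y−20. MRS = (1/2)·y'/x' = p_x/p_y.
Substituting into the budget: x* = 2 + 1/3·(I − 2·p_x − 20·p_y)/p_x, and y* = 20 + 2/3·(…)/p_y.
Discretionary income = 242 − 2·12.8 − 20·10 = 16.4; x* = 2 + 1/3·16.4/12.8 = 2.4271; y* = 20 + 2/3·16.4/10 = 21.0933.
Utility at the optimum: U(2.4271, 21.0933) = 0.8453.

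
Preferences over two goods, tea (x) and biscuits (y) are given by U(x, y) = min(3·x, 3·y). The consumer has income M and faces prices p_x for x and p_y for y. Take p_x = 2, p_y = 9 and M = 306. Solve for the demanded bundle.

With perfect complements, no substitution: consume in ratio x:y = 3:3.
Budget: p_x·x + p_y·x = M, so (3·p_x + 3·p_y)·x = 3·M.
Demand: x*(p_x,p_y,M) = 3·M/(3·p_x + 3·p_y), y* = 3·M/(3·p_x + 3·p_y).
Here 3·2 + 3·9 = 33, giving x* = 27.8182 and y* = 27.8182.

x* = 27.8182, y* = 27.8182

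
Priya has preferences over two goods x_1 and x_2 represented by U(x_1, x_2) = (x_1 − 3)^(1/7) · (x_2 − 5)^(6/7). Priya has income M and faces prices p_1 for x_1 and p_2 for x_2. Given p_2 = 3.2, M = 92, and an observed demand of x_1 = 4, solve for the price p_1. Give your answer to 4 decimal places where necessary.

Let x_1' = x_1−3, x_2' = x_2−5. MRS = (1/6)·x_2'/x_1' = p_1/p_2.
Substituting into the budget: x_1* = 3 + 1/7·(M − 3·p_1 − 5·p_2)/p_1, and x_2* = 5 + 6/7·(…)/p_2.
Set x_1* = 4 in the demand function and solve for p_1: p_1 = 7.6.

p_1 = 7.6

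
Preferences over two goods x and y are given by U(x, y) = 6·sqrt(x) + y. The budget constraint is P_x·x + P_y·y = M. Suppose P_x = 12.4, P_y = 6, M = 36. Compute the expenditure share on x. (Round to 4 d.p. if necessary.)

share on x = 0.7258

MU_x = 3/√x, MU_y = 1. Tangency: 3/√x = P_x/P_y.
Thus x* = (3·P_y/P_x)² — independent of M — with the rest of income spent on y.
Plugging in: x* = (3·6/12.4)² = 2.1072, y* = 1.6452.
Expenditure on x: 12.4·2.1072 = 26.129; share = 0.7258.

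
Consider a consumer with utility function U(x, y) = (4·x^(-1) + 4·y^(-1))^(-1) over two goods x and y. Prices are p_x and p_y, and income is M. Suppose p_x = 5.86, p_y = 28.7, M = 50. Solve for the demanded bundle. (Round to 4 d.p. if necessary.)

x* = 2.6555, y* = 1.1999

From the CES first-order condition, (y/x)^(2) = p_x/p_y.
Hence y/x = (p_x/p_y)^(1/(2)), i.e. raised to the 0.5 power.
Substitute y = (y/x)·x into the budget: x* = M/(p_x + p_y·(y/x)).
Numerically y/x = 0.451864, so x* = 50/(5.86 + 28.7·0.451864) = 2.6555 and y* = 0.451864·2.6555 = 1.1999.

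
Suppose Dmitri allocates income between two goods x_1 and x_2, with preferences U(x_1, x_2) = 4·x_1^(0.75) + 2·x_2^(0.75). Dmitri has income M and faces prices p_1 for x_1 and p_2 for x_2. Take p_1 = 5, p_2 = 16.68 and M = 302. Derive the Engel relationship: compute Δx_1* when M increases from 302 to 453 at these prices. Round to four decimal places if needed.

Δx_1* = 30.1492

MU_x_1 ∝ 4·x_1^(-0.25), MU_x_2 ∝ 2·x_2^(-0.25), so MRS = 2·(x_2/x_1)^(0.25) = p_1/p_2.
Hence x_2/x_1 = ((1/2)·p_1/p_2)^(1/(0.25)), i.e. raised to the 4 power.
With the ratio pinned down, the budget gives x_1* = M/(p_1 + p_2·(x_2/x_1)) and x_2* = (x_2/x_1)·x_1*.
Numerically x_2/x_1 = 0.000505, so x_1* = 302/(5 + 16.68·0.000505) = 60.2985.
At M' = 453: x_1* = 90.4477. Change: 90.4477 − 60.2985 = 30.1492.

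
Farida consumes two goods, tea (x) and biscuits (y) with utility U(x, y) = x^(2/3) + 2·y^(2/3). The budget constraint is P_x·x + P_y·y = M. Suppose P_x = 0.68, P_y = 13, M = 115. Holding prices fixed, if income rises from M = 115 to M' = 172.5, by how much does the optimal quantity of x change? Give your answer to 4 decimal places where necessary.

Δx* = 82.7476

Substitute y = (y/x)·x into the budget: x* = M/(P_x + P_y·(y/x)).
Numerically y/x = 0.001145, so x* = 115/(0.68 + 13·0.001145) = 165.4952.
At M' = 172.5: x* = 248.2427. Change: 248.2427 − 165.4952 = 82.7476.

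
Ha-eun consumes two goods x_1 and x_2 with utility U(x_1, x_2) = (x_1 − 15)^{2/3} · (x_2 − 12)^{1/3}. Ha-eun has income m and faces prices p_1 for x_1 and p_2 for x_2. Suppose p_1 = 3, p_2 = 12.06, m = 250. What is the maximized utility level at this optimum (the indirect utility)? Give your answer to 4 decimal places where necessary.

This is Cobb-Douglas in (x_1−15, x_2−12): tangency gives 2/3·p_2·(x_2−12) = 1/3·p_1·(x_1−15).
Substituting into the budget: x_1* = 15 + 2/3·(m − 15·p_1 − 12·p_2)/p_1, and x_2* = 12 + 1/3·(…)/p_2.
Discretionary income = 250 − 15·3 − 12·12.06 = 60.28; x_1* = 15 + 2/3·60.28/3 = 28.3956; x_2* = 12 + 1/3·60.28/12.06 = 13.6661.
Utility at the optimum: U(28.3956, 13.6661) = 6.6867.

V = 6.6867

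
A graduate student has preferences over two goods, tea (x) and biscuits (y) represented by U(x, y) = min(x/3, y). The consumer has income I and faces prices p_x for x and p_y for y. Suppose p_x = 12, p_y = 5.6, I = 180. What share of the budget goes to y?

Demand: x*(p_x,p_y,I) = 3·I/(3·p_x + p_y), y* = I/(3·p_x + p_y).
Here 3·12 + 5.6 = 41.6, giving x* = 12.9808 and y* = 4.3269.
Expenditure on y: 5.6·4.3269 = 24.2308; share = 0.1346.

share on y = 0.1346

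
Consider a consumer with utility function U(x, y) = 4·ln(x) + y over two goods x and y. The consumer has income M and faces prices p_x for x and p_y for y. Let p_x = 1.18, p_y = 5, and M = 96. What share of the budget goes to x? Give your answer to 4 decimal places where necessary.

MU_x = 4/x, MU_y = 1. Tangency: 4/x = p_x/p_y.
So x*(p_x,p_y) = 4·p_y/p_x, independent of income; and y* = (M − 4·p_y)/p_y.
At the given prices: x* = 4·5/1.18 = 16.9492, and y* = 15.2.
Expenditure on x: 1.18·16.9492 = 20; share = 0.2083.

share on x = 0.2083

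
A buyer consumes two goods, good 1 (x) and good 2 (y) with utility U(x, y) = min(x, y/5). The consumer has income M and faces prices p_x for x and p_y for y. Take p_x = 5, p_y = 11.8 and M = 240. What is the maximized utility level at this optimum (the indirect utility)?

V = 3.75

Leontief preferences: the optimum is at the kink where x/1 = y/5, i.e. y = 5·x.
Budget: p_x·x + p_y·5·x = M, so (p_x + 5·p_y)·x = M.
Demand: x*(p_x,p_y,M) = M/(p_x + 5·p_y), y* = 5·M/(p_x + 5·p_y).
Here 5 + 5·11.8 = 64, giving x* = 3.75 and y* = 18.75.
Utility at the optimum: U(3.75, 18.75) = 3.75.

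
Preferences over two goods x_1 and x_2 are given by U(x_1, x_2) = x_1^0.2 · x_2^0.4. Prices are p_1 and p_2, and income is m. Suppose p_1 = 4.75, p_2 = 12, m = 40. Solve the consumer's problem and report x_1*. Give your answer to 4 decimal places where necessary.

The MRS is (1/2)·x_2/x_1. Set MRS = p_1/p_2.
Rearranging, p_2·x_2 = 2·p_1·x_1. Substituting into the budget gives p_1·x_1·(1 + 2) = m.
Demand: x_1*(p_1,p_2,m) = 1/3·m/p_1 and x_2* = 2/3·m/p_2.
At p_1=4.75, p_2=12, m=40: x_1* = 1/3·40/4.75 = 2.807.

x_1* = 2.807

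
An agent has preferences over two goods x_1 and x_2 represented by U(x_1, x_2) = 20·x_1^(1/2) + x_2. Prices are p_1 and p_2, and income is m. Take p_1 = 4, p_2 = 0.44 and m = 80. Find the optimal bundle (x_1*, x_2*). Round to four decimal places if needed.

Plugging in: x_1* = (10·0.44/4)² = 1.21, x_2* = 170.8182.

x_1* = 1.21, x_2* = 170.8182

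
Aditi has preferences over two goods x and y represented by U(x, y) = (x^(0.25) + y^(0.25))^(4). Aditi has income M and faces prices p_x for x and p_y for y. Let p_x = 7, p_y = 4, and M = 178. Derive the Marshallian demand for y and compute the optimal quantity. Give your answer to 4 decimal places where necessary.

From the CES first-order condition, (y/x)^(0.75) = p_x/p_y.
Solve for the ratio: y/x = [p_x/p_y]^(4/3).
With the ratio pinned down, the budget gives x* = M/(p_x + p_y·(y/x)) and y* = (y/x)·x*.
Numerically y/x = 2.108874, so x* = 178/(7 + 4·2.108874) = 11.5319 and y* = 2.108874·11.5319 = 24.3192.

y* = 24.3192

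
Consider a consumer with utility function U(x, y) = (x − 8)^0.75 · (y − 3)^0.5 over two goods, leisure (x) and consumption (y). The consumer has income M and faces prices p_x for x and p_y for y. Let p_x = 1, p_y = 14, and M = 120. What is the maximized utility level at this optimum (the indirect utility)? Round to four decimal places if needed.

V = 23.332

This is Cobb-Douglas in (x−8, y−3): tangency gives 0.75·p_y·(y−3) = 0.5·p_x·(x−8).
After buying the subsistence bundle (8, 3), a share 0.6 of the remaining income goes to x: x* = 8 + 0.6·(M − 8p_x − 3p_y)/p_x.
Discretionary income = 120 − 8·1 − 3·14 = 70; x* = 8 + 0.6·70/1 = 50; y* = 3 + 0.4·70/14 = 5.
Utility at the optimum: U(50, 5) = 23.332.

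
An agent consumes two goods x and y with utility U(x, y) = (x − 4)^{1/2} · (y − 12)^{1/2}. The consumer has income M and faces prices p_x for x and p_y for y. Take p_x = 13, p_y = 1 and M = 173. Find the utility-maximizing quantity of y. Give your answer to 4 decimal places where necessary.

y* = 66.5

After buying the subsistence bundle (4, 12), a share 0.5 of the remaining income goes to x: x* = 4 + 0.5·(M − 4p_x − 12p_y)/p_x.
Discretionary income = 173 − 4·13 − 12·1 = 109; y* = 12 + 0.5·109/1 = 66.5.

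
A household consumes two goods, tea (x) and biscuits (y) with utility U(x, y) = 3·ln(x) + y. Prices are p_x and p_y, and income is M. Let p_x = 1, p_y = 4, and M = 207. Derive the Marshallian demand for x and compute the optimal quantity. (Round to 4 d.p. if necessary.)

x* = 12

Set MRS = p_x/p_y: (3/x)/1 = p_x/p_y.
So x*(p_x,p_y) = 3·p_y/p_x, independent of income; and y* = (M − 3·p_y)/p_y.
At the given prices: x* = 3·4/1 = 12.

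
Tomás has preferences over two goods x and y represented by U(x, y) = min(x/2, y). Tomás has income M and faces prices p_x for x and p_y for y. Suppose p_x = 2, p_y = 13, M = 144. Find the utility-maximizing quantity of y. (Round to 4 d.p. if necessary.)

Leontief preferences: the optimum is at the kink where x/2 = y/1, i.e. y = (1/2)·x.
Budget: p_x·x + p_y·(1/2)·x = M, so (2·p_x + p_y)·x = 2·M.
Demand: x*(p_x,p_y,M) = 2·M/(2·p_x + p_y), y* = M/(2·p_x + p_y).
Here 2·2 + 13 = 17, giving y* = 8.4706.

y* = 8.4706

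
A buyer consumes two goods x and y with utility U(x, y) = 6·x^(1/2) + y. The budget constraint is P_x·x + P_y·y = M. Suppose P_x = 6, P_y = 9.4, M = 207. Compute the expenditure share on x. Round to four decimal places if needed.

share on x = 0.6403

Utility is quasi-linear in y; the FOC for x is 3/√x = P_x/P_y.
Thus x* = (3·P_y/P_x)² — independent of M — with the rest of income spent on y.
Plugging in: x* = (3·9.4/6)² = 22.09, y* = 7.9213.
Expenditure on x: 6·22.09 = 132.54; share = 0.6403.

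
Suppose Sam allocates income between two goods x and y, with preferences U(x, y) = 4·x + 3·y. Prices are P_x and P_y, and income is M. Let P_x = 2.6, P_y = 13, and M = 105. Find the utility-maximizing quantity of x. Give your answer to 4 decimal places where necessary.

x* = 40.3846

Numerically: x* = 40.3846, y* = 0.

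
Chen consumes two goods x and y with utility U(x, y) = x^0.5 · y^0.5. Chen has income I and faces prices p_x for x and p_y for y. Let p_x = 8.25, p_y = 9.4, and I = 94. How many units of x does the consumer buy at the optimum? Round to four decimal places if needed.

Tangency: MRS = y/x = p_x/p_y.
Rearranging, p_y·y = p_x·x. Substituting into the budget gives p_x·x·(1 + 1) = I.
Demand: x*(p_x,p_y,I) = 0.5·I/p_x and y* = 0.5·I/p_y.
At p_x=8.25, p_y=9.4, I=94: x* = 0.5·94/8.25 = 5.697.

x* = 5.697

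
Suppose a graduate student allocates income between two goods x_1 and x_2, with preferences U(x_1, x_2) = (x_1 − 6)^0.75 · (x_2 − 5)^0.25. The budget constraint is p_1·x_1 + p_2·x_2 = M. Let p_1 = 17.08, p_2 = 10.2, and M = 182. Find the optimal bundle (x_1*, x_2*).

This is Cobb-Douglas in (x_1−6, x_2−5): tangency gives 0.75·p_2·(x_2−5) = 0.25·p_1·(x_1−6).
After buying the subsistence bundle (6, 5), a share 0.75 of the remaining income goes to x_1: x_1* = 6 + 0.75·(M − 6p_1 − 5p_2)/p_1.
Discretionary income = 182 − 6·17.08 − 5·10.2 = 28.52; x_1* = 6 + 0.75·28.52/17.08 = 7.2523; x_2* = 5 + 0.25·28.52/10.2 = 5.699.

x_1* = 7.2523, x_2* = 5.699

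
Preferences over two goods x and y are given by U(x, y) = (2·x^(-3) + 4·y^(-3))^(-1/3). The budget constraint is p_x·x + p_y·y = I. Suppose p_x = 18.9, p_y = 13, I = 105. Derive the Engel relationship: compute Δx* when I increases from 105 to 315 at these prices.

From the CES first-order condition, (1/2)·(y/x)^(4) = p_x/p_y.
Hence y/x = (2·p_x/p_y)^(1/(4)), i.e. raised to the 0.25 power.
Substitute y = (y/x)·x into the budget: x* = I/(p_x + p_y·(y/x)).
Numerically y/x = 1.305831, so x* = 105/(18.9 + 13·1.305831) = 2.9268.
At I' = 315: x* = 8.7803. Change: 8.7803 − 2.9268 = 5.8535.

Δx* = 5.8535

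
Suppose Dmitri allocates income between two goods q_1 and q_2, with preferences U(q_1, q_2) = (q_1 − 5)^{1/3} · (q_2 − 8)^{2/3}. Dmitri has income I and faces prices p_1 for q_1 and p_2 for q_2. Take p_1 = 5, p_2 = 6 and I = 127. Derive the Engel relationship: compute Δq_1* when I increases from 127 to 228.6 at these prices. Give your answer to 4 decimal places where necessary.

Substituting into the budget: q_1* = 5 + 1/3·(I − 5·p_1 − 8·p_2)/p_1, and q_2* = 8 + 2/3·(…)/p_2.
Discretionary income = 127 − 5·5 − 8·6 = 54; q_1* = 5 + 1/3·54/5 = 8.6.
At I' = 228.6: q_1* = 15.3733. Change: 15.3733 − 8.6 = 6.7733.

Δq_1* = 6.7733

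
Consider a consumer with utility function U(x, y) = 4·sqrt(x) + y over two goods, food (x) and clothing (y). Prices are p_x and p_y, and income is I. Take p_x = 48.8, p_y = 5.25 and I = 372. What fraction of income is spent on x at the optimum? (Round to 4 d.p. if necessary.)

Thus x* = (2·p_y/p_x)² — independent of I — with the rest of income spent on y.
Plugging in: x* = (2·5.25/48.8)² = 0.0463, y* = 70.4268.
Expenditure on x: 48.8·0.0463 = 2.2592; share = 0.0061.

share on x = 0.0061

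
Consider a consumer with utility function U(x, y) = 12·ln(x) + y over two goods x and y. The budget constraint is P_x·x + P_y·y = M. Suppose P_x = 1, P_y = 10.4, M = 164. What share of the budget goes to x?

share on x = 0.761

Set MRS = P_x/P_y: (12/x)/1 = P_x/P_y.
So x*(P_x,P_y) = 12·P_y/P_x, independent of income; and y* = (M − 12·P_y)/P_y.
At the given prices: x* = 12·10.4/1 = 124.8, and y* = 3.7692.
Expenditure on x: 1·124.8 = 124.8; share = 0.761.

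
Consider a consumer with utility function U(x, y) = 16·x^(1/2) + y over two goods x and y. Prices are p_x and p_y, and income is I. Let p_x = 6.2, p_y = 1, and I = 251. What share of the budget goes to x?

Utility is quasi-linear in y; the FOC for x is 8/√x = p_x/p_y.
Thus x* = (8·p_y/p_x)² — independent of I — with the rest of income spent on y.
Plugging in: x* = (8·1/6.2)² = 1.6649, y* = 240.6774.
Expenditure on x: 6.2·1.6649 = 10.3226; share = 0.0411.

share on x = 0.0411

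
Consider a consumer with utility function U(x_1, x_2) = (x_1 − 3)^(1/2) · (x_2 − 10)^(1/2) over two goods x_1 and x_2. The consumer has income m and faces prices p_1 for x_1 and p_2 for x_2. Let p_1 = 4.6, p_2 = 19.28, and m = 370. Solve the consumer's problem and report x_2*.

MRS = (x_2−10)/(x_1−3). Tangency with p_1/p_2 gives x_2−10 = (p_1/p_2)·(x_1−3).
After buying the subsistence bundle (3, 10), a share 0.5 of the remaining income goes to x_1: x_1* = 3 + 0.5·(m − 3p_1 − 10p_2)/p_1.
Discretionary income = 370 − 3·4.6 − 10·19.28 = 163.4; x_2* = 10 + 0.5·163.4/19.28 = 14.2376.

x_2* = 14.2376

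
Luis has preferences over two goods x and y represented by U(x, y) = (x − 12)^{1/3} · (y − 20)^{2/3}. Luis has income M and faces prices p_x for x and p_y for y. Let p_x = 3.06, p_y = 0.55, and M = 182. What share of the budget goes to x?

share on x = 0.4477

MRS = (1/2)·(y−20)/(x−12). Tangency with p_x/p_y gives y−20 = 2·(p_x/p_y)·(x−12).
After buying the subsistence bundle (12, 20), a share 1/3 of the remaining income goes to x: x* = 12 + 1/3·(M − 12p_x − 20p_y)/p_x.
Discretionary income = 182 − 12·3.06 − 20·0.55 = 134.28; x* = 12 + 1/3·134.28/3.06 = 26.6275; y* = 20 + 2/3·134.28/0.55 = 182.7636.
Expenditure on x: 3.06·26.6275 = 81.48; share = 0.4477.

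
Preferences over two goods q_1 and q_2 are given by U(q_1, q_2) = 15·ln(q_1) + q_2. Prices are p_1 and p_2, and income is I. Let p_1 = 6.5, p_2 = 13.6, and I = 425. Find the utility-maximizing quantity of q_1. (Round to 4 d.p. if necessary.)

q_1* = 31.3846

MU_q_1 = 15/q_1, MU_q_2 = 1. Tangency: 15/q_1 = p_1/p_2.
So q_1*(p_1,p_2) = 15·p_2/p_1, independent of income; and q_2* = (I − 15·p_2)/p_2.
At the given prices: q_1* = 15·13.6/6.5 = 31.3846.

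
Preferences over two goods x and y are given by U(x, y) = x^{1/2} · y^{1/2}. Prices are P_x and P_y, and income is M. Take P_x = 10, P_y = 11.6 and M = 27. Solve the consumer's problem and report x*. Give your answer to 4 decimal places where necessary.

At P_x=10, P_y=11.6, M=27: x* = 0.5·27/10 = 1.35.

x* = 1.35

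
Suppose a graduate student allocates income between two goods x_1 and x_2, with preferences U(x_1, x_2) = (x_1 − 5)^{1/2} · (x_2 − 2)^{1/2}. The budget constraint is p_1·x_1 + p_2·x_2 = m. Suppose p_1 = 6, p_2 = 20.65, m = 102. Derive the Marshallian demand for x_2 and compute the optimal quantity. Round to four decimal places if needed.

x_2* = 2.7433

This is Cobb-Douglas in (x_1−5, x_2−2): tangency gives 0.5·p_2·(x_2−2) = 0.5·p_1·(x_1−5).
Substituting into the budget: x_1* = 5 + 0.5·(m − 5·p_1 − 2·p_2)/p_1, and x_2* = 2 + 0.5·(…)/p_2.
Discretionary income = 102 − 5·6 − 2·20.65 = 30.7; x_2* = 2 + 0.5·30.7/20.65 = 2.7433.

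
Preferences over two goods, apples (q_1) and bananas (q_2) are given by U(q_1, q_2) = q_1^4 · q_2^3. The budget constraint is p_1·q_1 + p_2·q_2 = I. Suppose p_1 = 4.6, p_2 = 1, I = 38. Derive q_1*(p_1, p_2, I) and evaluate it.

q_1* = 4.7205

Tangency: MRS = (4/3)·q_2/q_1 = p_1/p_2.
Rearranging, p_2·q_2 = (3/4)·p_1·q_1. Substituting into the budget gives p_1·q_1·(1 + (3/4)) = I.
Demand: q_1*(p_1,p_2,I) = 4/7·I/p_1 and q_2* = 3/7·I/p_2.
At p_1=4.6, p_2=1, I=38: q_1* = 4/7·38/4.6 = 4.7205.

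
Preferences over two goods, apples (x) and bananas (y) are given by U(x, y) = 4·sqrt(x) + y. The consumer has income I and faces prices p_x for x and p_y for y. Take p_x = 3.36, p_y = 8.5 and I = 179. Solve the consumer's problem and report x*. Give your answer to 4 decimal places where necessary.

Set MRS = p_x/p_y: 2·x^(−1/2) = p_x/p_y.
Solve: √x = 2·p_y/p_x, so x*(p_x,p_y) = (2·p_y/p_x)², and y* = (I − p_x·x*)/p_y.
Plugging in: x* = (2·8.5/3.36)² = 25.5988.

x* = 25.5988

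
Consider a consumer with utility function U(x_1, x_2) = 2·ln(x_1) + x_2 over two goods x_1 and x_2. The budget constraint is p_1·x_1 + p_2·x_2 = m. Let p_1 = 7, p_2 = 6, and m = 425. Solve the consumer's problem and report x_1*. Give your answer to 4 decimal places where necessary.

Set MRS = p_1/p_2: (2/x_1)/1 = p_1/p_2.
So x_1*(p_1,p_2) = 2·p_2/p_1, independent of income; and x_2* = (m − 2·p_2)/p_2.
At the given prices: x_1* = 2·6/7 = 1.7143.

x_1* = 1.7143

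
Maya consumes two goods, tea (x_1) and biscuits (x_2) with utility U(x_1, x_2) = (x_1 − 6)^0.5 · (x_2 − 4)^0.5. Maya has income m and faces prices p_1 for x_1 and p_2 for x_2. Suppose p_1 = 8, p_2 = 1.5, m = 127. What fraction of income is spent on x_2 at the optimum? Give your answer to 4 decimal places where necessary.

Substituting into the budget: x_1* = 6 + 0.5·(m − 6·p_1 − 4·p_2)/p_1, and x_2* = 4 + 0.5·(…)/p_2.
Discretionary income = 127 − 6·8 − 4·1.5 = 73; x_1* = 6 + 0.5·73/8 = 10.5625; x_2* = 4 + 0.5·73/1.5 = 28.3333.
Expenditure on x_2: 1.5·28.3333 = 42.5; share = 0.3346.

share on x_2 = 0.3346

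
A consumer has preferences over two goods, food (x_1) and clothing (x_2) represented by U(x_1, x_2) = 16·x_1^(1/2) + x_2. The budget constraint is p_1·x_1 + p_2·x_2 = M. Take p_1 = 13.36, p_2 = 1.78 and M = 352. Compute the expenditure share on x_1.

share on x_1 = 0.0431

Thus x_1* = (8·p_2/p_1)² — independent of M — with the rest of income spent on x_2.
Plugging in: x_1* = (8·1.78/13.36)² = 1.1361, x_2* = 189.2259.
Expenditure on x_1: 13.36·1.1361 = 15.178; share = 0.0431.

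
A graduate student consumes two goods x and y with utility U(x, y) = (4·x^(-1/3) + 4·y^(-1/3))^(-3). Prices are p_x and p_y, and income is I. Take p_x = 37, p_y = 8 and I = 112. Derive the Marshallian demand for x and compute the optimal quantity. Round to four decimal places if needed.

MRS = MU_x/MU_y = (y/x)^(4/3). Set equal to p_x/p_y.
Hence y/x = (p_x/p_y)^(1/(4/3)), i.e. raised to the 0.75 power.
With the ratio pinned down, the budget gives x* = I/(p_x + p_y·(y/x)) and y* = (y/x)·x*.
Numerically y/x = 3.153797, so x* = 112/(37 + 8·3.153797) = 1.7998.

x* = 1.7998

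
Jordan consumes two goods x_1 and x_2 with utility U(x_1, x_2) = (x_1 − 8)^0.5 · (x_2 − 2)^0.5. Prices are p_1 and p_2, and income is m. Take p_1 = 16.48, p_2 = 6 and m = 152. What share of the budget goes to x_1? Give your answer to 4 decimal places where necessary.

After buying the subsistence bundle (8, 2), a share 0.5 of the remaining income goes to x_1: x_1* = 8 + 0.5·(m − 8p_1 − 2p_2)/p_1.
Discretionary income = 152 − 8·16.48 − 2·6 = 8.16; x_1* = 8 + 0.5·8.16/16.48 = 8.2476; x_2* = 2 + 0.5·8.16/6 = 2.68.
Expenditure on x_1: 16.48·8.2476 = 135.92; share = 0.8942.

share on x_1 = 0.8942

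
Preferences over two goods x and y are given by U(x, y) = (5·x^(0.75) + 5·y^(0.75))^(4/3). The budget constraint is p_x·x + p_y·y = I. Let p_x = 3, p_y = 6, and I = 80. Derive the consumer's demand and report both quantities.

x* = 23.7037, y* = 1.4815

Substitute y = (y/x)·x into the budget: x* = I/(p_x + p_y·(y/x)).
Numerically y/x = 0.0625, so x* = 80/(3 + 6·0.0625) = 23.7037 and y* = 0.0625·23.7037 = 1.4815.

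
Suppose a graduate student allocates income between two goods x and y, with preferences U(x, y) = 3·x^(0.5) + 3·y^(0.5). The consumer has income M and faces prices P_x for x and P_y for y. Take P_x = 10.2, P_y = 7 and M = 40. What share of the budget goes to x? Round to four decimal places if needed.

share on x = 0.407

Numerically y/x = 2.123265, so x* = 40/(10.2 + 7·2.123265) = 1.596 and y* = 2.123265·1.596 = 3.3887.
Expenditure on x: 10.2·1.596 = 16.2791; share = 0.407.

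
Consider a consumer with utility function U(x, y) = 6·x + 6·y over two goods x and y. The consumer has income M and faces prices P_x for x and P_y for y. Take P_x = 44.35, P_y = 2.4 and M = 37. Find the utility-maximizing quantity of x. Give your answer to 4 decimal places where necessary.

Perfect substitutes: compare marginal utility per dollar. 6/P_x vs 6/P_y → 0.1353 vs 2.5.
y gives more utility per dollar, so spend all income on y: y* = M/P_y, x* = 0.
Numerically: x* = 0, y* = 15.4167.

x* = 0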